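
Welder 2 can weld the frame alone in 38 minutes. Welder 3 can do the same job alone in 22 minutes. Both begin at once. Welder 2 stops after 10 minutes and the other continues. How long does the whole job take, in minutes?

308/19 minutes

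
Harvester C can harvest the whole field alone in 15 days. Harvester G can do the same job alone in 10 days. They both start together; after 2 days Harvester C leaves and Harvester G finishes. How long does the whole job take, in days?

26/3 days

In the first 2 days the combined rate is 1/6, so 1/3 of the job is done, leaving 2/3.
After Harvester C leaves the rate is 1/10 per day; the remaining 2/3 takes 20/3 days.
Total = 2 + 20/3 = 26/3 days.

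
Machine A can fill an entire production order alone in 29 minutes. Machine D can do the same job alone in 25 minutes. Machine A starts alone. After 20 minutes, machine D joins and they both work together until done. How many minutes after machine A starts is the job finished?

145/6 minutes

In the first 20 minutes machine A alone does 20/29 of the job, leaving 9/29.
Once everyone is working, combined rate: 1/29 + 1/25 = (25 + 29)/725 = 54/725 per minute.
Remaining 9/29 at 54/725 per minute takes 25/6 minutes.
Total from the start = 20 + 25/6 = 145/6 minutes.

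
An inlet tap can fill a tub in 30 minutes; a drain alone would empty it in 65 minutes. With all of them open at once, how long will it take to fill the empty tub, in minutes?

390/7 minutes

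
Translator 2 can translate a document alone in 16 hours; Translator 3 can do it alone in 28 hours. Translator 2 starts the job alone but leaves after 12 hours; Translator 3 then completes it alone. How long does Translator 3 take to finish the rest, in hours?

7 hours

In 12 hours Translator 2 does 12/16 = 3/4 of the job, leaving 1/4.
Translator 3 works at 1/28 per hour, so finishing takes 1/4 ÷ 1/28 = 7 hours.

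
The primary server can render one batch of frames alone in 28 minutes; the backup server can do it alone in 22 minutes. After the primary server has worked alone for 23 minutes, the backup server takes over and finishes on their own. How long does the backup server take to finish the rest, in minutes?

55/14 minutes

In 23 minutes the primary server does 23/28 of the job, leaving 5/28.
The backup server works at 1/22 per minute, so finishing takes 5/28 ÷ 1/22 = 55/14 minutes.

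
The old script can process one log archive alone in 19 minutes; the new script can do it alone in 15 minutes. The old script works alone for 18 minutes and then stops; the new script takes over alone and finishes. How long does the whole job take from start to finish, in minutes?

357/19 minutes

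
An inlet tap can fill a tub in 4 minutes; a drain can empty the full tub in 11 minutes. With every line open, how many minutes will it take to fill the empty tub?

Net rate = 1/4 − 1/11 = (11 − 4)/44 = 7/44 per minute.
Filling time = 1 ÷ (7/44) = 44/7 minutes.

44/7 minutes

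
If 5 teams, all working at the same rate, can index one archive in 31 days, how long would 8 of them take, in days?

155/8 days

Total work is 5·31 = 155 team-days.
With 8 teams: 155/8 days.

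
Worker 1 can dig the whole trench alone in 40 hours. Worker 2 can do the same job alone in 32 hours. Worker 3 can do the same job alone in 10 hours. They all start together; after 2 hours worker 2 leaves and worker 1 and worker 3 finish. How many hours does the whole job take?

In the first 2 hours the combined rate is 5/32, so 5/16 of the job is done, leaving 11/16.
After worker 2 leaves the rate is 1/8 per hour; the remaining 11/16 takes 11/2 hours.
Total = 2 + 11/2 = 15/2 hours.

15/2 hours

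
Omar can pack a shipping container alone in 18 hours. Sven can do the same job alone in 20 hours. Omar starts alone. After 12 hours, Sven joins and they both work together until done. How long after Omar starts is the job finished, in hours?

288/19 hours

In the first 12 hours Omar alone does 12/18 = 2/3 of the job, leaving 1/3.
Once everyone is working, combined rate: 1/18 + 1/20 = (10 + 9)/180 = 19/180 per hour.
Remaining 1/3 at 19/180 per hour takes 60/19 hours.
Total from the start = 12 + 60/19 = 288/19 hours.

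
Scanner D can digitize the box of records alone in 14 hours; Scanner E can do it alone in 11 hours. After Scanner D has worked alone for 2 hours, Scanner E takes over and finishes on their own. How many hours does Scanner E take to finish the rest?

66/7 hours

In 2 hours Scanner D does 2/14 = 1/7 of the job, leaving 6/7.
Scanner E works at 1/11 per hour, so finishing takes 6/7 ÷ 1/11 = 66/7 hours.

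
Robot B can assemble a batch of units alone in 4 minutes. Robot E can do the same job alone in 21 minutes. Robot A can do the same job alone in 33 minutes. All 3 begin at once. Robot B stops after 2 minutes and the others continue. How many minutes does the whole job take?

In the first 2 minutes the combined rate is 101/308, so 101/154 of the job is done, leaving 53/154.
After Robot B leaves the rate is 6/77 per minute; the remaining 53/154 takes 53/12 minutes.
Total = 2 + 53/12 = 77/12 minutes.

77/12 minutes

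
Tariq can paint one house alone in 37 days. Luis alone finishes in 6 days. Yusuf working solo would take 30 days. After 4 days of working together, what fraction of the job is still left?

Combined rate: 1/37 + 1/6 + 1/30 = (30 + 185 + 37)/1110 = 252/1110 = 42/185 per day.
In 4 days they complete 4·42/185 = 168/185 of the job.
So 17/185 remains.

17/185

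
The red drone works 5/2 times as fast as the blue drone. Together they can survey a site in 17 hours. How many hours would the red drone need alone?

119/5 hours

Let the blue drone's rate be r; then the red drone's rate is (5/2)r, so together (5/2 + 1)r = (7/2)r = 1/17.
Thus r = 2/119 per hour.
The blue drone alone: 119/2 hours; the red drone alone: 119/5 hours.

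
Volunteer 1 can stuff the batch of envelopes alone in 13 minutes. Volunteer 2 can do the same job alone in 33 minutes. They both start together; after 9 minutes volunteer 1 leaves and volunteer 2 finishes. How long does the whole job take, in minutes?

In the first 9 minutes the combined rate is 46/429, so 138/143 of the job is done, leaving 5/143.
After volunteer 1 leaves the rate is 1/33 per minute; the remaining 5/143 takes 15/13 minutes.
Total = 9 + 15/13 = 132/13 minutes.

132/13 minutes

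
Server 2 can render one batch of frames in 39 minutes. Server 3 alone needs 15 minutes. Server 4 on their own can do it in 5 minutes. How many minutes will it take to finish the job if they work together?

65/19 minutes

Combined rate: 1/39 + 1/15 + 1/5 = (5 + 13 + 39)/195 = 57/195 = 19/65 per minute.
Time = 1 ÷ (19/65) = 65/19 minutes.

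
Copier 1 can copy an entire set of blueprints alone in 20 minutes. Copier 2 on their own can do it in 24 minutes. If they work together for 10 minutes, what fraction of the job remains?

Combined rate: 1/20 + 1/24 = (6 + 5)/120 = 11/120 per minute.
In 10 minutes they complete 10·11/120 = 11/12 of the job.
So 1/12 remains.

1/12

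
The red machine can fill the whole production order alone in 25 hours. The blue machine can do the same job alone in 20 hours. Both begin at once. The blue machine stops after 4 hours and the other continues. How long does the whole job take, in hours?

20 hours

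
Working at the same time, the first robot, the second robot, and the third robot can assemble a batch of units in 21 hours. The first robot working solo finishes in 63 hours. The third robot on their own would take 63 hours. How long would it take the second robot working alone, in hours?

Combined rate is 1/21 per hour.
Known contribution: 1/63 + 1/63 = (1 + 1)/63 = 2/63 per hour.
So the second robot's rate is 1/21 − 2/63 = 1/63, meaning 63 hours alone.

63 hours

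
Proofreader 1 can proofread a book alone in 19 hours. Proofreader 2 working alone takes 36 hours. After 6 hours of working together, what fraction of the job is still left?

Combined rate: 1/19 + 1/36 = (36 + 19)/684 = 55/684 per hour.
In 6 hours they complete 6·55/684 = 55/114 of the job.
So 59/114 remains.

59/114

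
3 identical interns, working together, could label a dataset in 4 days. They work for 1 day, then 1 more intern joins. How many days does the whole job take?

13/4 days

One intern does 1/12 of the job per day.
After 1 day with 3 interns, 1/4 is done (3/4 left).
With 4 interns the rate is 4/12 = 1/3, so the rest takes 3/4 ÷ 1/3 = 9/4 days.
Total = 1 + 9/4 = 13/4 days.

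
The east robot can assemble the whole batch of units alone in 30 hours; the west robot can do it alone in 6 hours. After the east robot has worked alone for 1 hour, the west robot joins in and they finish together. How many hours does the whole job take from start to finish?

In 1 hour the east robot does 1/30 of the job, leaving 29/30.
The east robot and the west robot together work at 1/5 per hour, so finishing takes 29/30 ÷ 1/5 = 29/6 hours.
Total time = 1 + 29/6 = 35/6 hours.

35/6 hours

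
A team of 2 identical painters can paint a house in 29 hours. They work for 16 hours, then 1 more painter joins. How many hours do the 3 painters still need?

One painter does 1/58 of the job per hour.
After 16 hours with 2 painters, 16/29 is done (13/29 left).
With 3 painters the rate is 3/58, so the rest takes 13/29 ÷ 3/58 = 26/3 hours.

26/3 hours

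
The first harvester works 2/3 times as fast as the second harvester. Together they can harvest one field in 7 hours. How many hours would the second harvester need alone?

Let the second harvester's rate be r; then the first harvester's rate is (2/3)r, so together (2/3 + 1)r = (5/3)r = 1/7.
Thus r = 3/35 per hour.
The second harvester alone: 35/3 hours; the first harvester alone: 35/2 hours.

35/3 hours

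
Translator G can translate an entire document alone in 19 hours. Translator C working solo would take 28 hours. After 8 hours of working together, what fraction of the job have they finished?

94/133

Combined rate: 1/19 + 1/28 = (28 + 19)/532 = 47/532 per hour.
In 8 hours they complete 8·47/532 = 94/133 of the job.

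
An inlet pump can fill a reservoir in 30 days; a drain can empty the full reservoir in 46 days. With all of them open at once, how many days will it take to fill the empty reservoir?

345/4 days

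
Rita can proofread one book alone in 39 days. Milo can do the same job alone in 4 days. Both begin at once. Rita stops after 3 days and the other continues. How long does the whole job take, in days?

48/13 days

In the first 3 days the combined rate is 43/156, so 43/52 of the job is done, leaving 9/52.
After Rita leaves the rate is 1/4 per day; the remaining 9/52 takes 9/13 days.
Total = 3 + 9/13 = 48/13 days.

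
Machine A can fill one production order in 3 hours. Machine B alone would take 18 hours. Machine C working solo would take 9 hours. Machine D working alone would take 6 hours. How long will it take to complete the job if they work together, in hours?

Combined rate: 1/3 + 1/18 + 1/9 + 1/6 = (6 + 1 + 2 + 3)/18 = 12/18 = 2/3 per hour.
Time = 1 ÷ (2/3) = 3/2 hours.

3/2 hours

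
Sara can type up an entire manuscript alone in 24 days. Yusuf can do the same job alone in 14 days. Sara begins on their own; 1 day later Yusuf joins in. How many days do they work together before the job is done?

161/19 days

In the first 1 day Sara alone does 1/24 of the job, leaving 23/24.
Once everyone is working, combined rate: 1/24 + 1/14 = (7 + 12)/168 = 19/168 per day.
Remaining 23/24 at 19/168 per day takes 161/19 days.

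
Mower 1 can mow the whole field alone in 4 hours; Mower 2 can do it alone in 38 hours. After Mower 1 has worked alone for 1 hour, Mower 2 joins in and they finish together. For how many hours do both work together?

In 1 hour Mower 1 does 1/4 of the job, leaving 3/4.
Mower 1 and Mower 2 together work at 21/76 per hour, so finishing takes 3/4 ÷ 21/76 = 19/7 hours.

19/7 hours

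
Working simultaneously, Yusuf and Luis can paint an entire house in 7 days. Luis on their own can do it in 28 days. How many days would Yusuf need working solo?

28/3 days

Combined rate is 1/7 per day.
Known contribution: 1/28 per day.
So Yusuf's rate is 1/7 − 1/28 = 3/28, meaning 28/3 days alone.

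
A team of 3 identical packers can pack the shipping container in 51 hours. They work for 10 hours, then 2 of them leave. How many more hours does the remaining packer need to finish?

One packer does 1/153 of the job per hour.
After 10 hours with 3 packers, 10/51 is done (41/51 left).
With 1 packer the rate is 1/153, so the rest takes 41/51 ÷ 1/153 = 123 hours.

123 hours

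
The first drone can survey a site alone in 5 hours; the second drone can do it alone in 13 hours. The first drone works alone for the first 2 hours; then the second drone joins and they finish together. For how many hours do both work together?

In 2 hours the first drone does 2/5 of the job, leaving 3/5.
The first drone and the second drone together work at 18/65 per hour, so finishing takes 3/5 ÷ 18/65 = 13/6 hours.

13/6 hours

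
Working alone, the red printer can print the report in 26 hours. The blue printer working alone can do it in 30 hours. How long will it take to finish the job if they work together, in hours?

195/14 hours

Combined rate: 1/26 + 1/30 = (15 + 13)/390 = 28/390 = 14/195 per hour.
Time = 1 ÷ (14/195) = 195/14 hours.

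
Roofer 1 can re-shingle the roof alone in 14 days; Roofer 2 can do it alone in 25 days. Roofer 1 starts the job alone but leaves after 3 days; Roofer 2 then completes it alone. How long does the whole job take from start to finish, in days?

317/14 days

In 3 days Roofer 1 does 3/14 of the job, leaving 11/14.
Roofer 2 works at 1/25 per day, so finishing takes 11/14 ÷ 1/25 = 275/14 days.
Total time = 3 + 275/14 = 317/14 days.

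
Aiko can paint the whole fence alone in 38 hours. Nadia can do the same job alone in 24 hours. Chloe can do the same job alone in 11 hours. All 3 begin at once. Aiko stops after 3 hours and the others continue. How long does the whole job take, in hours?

In the first 3 hours the combined rate is 797/5016, so 797/1672 of the job is done, leaving 875/1672.
After Aiko leaves the rate is 35/264 per hour; the remaining 875/1672 takes 75/19 hours.
Total = 3 + 75/19 = 132/19 hours.

132/19 hours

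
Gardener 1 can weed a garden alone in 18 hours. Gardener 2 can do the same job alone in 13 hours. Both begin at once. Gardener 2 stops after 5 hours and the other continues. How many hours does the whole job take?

144/13 hours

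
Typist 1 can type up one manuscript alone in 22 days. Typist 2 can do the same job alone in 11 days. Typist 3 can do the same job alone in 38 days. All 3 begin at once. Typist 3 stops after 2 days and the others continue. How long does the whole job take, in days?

132/19 days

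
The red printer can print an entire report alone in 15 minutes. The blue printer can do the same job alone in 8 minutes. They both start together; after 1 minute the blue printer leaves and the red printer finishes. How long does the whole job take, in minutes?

In the first 1 minute the combined rate is 23/120, so 23/120 of the job is done, leaving 97/120.
After the blue printer leaves the rate is 1/15 per minute; the remaining 97/120 takes 97/8 minutes.
Total = 1 + 97/8 = 105/8 minutes.

105/8 minutes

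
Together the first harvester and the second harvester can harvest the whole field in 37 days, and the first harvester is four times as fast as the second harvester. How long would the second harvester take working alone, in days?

Let the second harvester's rate be r; then the first harvester's rate is 4r, so together (4 + 1)r = 5r = 1/37.
Thus r = 1/185 per day.
The second harvester alone: 185 days; the first harvester alone: 185/4 days.

185 days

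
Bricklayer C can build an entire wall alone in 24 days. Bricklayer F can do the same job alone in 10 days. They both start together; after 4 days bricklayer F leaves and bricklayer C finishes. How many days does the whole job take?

In the first 4 days the combined rate is 17/120, so 17/30 of the job is done, leaving 13/30.
After bricklayer F leaves the rate is 1/24 per day; the remaining 13/30 takes 52/5 days.
Total = 4 + 52/5 = 72/5 days.

72/5 days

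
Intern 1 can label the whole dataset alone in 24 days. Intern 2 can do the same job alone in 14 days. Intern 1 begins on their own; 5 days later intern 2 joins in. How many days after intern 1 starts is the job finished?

In the first 5 days intern 1 alone does 5/24 of the job, leaving 19/24.
Once everyone is working, combined rate: 1/24 + 1/14 = (7 + 12)/168 = 19/168 per day.
Remaining 19/24 at 19/168 per day takes 7 days.
Total from the start = 5 + 7 = 12 days.

12 days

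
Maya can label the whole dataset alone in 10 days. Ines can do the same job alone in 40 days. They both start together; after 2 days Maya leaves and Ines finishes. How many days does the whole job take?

32 days

In the first 2 days the combined rate is 1/8, so 1/4 of the job is done, leaving 3/4.
After Maya leaves the rate is 1/40 per day; the remaining 3/4 takes 30 days.
Total = 2 + 30 = 32 days.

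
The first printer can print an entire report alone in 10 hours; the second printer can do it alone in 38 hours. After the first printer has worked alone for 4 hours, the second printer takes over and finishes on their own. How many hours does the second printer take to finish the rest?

In 4 hours the first printer does 4/10 = 2/5 of the job, leaving 3/5.
The second printer works at 1/38 per hour, so finishing takes 3/5 ÷ 1/38 = 114/5 hours.

114/5 hours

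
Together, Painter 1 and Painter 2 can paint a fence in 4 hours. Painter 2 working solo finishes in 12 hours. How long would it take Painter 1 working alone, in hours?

Combined rate is 1/4 per hour.
Known contribution: 1/12 per hour.
So Painter 1's rate is 1/4 − 1/12 = 1/6, meaning 6 hours alone.

6 hours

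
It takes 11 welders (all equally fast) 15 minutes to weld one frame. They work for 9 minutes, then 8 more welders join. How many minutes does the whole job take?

One welder does 1/165 of the job per minute.
After 9 minutes with 11 welders, 3/5 is done (2/5 left).
With 19 welders the rate is 19/165, so the rest takes 2/5 ÷ 19/165 = 66/19 minutes.
Total = 9 + 66/19 = 237/19 minutes.

237/19 minutes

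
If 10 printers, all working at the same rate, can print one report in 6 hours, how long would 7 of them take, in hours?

Total work is 10·6 = 60 printer-hours.
With 7 printers: 60/7 hours.

60/7 hours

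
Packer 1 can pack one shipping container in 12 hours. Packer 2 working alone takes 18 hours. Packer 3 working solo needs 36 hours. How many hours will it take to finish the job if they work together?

Combined rate: 1/12 + 1/18 + 1/36 = (3 + 2 + 1)/36 = 6/36 = 1/6 per hour.
Time = 1 ÷ (1/6) = 6 hours.

6 hours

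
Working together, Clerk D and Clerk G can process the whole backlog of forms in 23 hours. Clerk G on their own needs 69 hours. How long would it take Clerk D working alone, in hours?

Combined rate is 1/23 per hour.
Known contribution: 1/69 per hour.
So Clerk D's rate is 1/23 − 1/69 = 2/69, meaning 69/2 hours alone.

69/2 hours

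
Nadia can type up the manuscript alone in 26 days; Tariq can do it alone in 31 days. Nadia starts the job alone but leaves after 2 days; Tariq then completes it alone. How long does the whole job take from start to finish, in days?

In 2 days Nadia does 2/26 = 1/13 of the job, leaving 12/13.
Tariq works at 1/31 per day, so finishing takes 12/13 ÷ 1/31 = 372/13 days.
Total time = 2 + 372/13 = 398/13 days.

398/13 days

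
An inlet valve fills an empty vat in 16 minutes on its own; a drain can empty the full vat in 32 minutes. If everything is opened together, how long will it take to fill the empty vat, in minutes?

Net rate = 1/16 − 1/32 = (2 − 1)/32 = 1/32 per minute.
Filling time = 1 ÷ (1/32) = 32 minutes.

32 minutes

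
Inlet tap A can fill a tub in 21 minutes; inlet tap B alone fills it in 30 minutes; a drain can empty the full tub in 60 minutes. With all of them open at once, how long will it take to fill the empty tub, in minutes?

140/9 minutes

Net rate = 1/21 + 1/30 − 1/60 = (20 + 14 − 7)/420 = 27/420 = 9/140 per minute.
Filling time = 1 ÷ (9/140) = 140/9 minutes.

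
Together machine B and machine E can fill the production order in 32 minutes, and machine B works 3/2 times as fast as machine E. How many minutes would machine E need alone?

80 minutes

Let machine E's rate be r; then machine B's rate is (3/2)r, so together (3/2 + 1)r = (5/2)r = 1/32.
Thus r = 1/80 per minute.
Machine E alone: 80 minutes; machine B alone: 160/3 minutes.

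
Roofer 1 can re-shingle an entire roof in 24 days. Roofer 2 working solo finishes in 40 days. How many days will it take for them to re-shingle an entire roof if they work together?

With two workers the combined time is the product over the sum: 24·40/(24+40) = 960/64 = 15 days.

15 days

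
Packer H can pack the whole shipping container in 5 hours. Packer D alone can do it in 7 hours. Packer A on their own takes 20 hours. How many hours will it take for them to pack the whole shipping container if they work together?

28/11 hours

Combined rate: 1/5 + 1/7 + 1/20 = (28 + 20 + 7)/140 = 55/140 = 11/28 per hour.
Time = 1 ÷ (11/28) = 28/11 hours.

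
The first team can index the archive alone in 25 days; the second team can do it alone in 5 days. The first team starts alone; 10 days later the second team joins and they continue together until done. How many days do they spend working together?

In 10 days the first team does 10/25 = 2/5 of the job, leaving 3/5.
The first team and the second team together work at 6/25 per day, so finishing takes 3/5 ÷ 6/25 = 5/2 days.

5/2 days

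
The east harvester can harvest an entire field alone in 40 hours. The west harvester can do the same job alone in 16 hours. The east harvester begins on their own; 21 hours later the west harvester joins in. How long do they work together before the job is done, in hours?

In the first 21 hours the east harvester alone does 21/40 of the job, leaving 19/40.
Once everyone is working, combined rate: 1/40 + 1/16 = (2 + 5)/80 = 7/80 per hour.
Remaining 19/40 at 7/80 per hour takes 38/7 hours.

38/7 hours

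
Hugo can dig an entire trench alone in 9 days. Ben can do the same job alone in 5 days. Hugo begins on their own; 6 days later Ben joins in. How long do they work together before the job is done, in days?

In the first 6 days Hugo alone does 6/9 = 2/3 of the job, leaving 1/3.
Once everyone is working, combined rate: 1/9 + 1/5 = (5 + 9)/45 = 14/45 per day.
Remaining 1/3 at 14/45 per day takes 15/14 days.

15/14 days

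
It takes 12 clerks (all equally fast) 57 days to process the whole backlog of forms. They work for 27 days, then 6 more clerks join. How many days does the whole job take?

47 days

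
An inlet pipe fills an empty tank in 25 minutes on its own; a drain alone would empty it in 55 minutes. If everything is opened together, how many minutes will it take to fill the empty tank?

Net rate = 1/25 − 1/55 = (11 − 5)/275 = 6/275 per minute.
Filling time = 1 ÷ (6/275) = 275/6 minutes.

275/6 minutes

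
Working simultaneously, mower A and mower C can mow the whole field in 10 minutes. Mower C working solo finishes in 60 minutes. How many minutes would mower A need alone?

12 minutes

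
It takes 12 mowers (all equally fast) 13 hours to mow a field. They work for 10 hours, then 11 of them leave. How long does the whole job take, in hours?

One mower does 1/156 of the job per hour.
After 10 hours with 12 mowers, 10/13 is done (3/13 left).
With 1 mower the rate is 1/156, so the rest takes 3/13 ÷ 1/156 = 36 hours.
Total = 10 + 36 = 46 hours.

46 hours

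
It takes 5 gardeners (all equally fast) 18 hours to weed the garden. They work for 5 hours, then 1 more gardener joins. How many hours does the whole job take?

One gardener does 1/90 of the job per hour.
After 5 hours with 5 gardeners, 5/18 is done (13/18 left).
With 6 gardeners the rate is 6/90 = 1/15, so the rest takes 13/18 ÷ 1/15 = 65/6 hours.
Total = 5 + 65/6 = 95/6 hours.

95/6 hours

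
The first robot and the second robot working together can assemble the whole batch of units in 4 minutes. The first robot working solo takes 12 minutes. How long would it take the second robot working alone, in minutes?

Combined rate is 1/4 per minute.
Known contribution: 1/12 per minute.
So the second robot's rate is 1/4 − 1/12 = 1/6, meaning 6 minutes alone.

6 minutes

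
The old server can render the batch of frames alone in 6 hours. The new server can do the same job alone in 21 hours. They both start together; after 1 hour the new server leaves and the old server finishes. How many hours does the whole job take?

In the first 1 hour the combined rate is 3/14, so 3/14 of the job is done, leaving 11/14.
After the new server leaves the rate is 1/6 per hour; the remaining 11/14 takes 33/7 hours.
Total = 1 + 33/7 = 40/7 hours.

40/7 hours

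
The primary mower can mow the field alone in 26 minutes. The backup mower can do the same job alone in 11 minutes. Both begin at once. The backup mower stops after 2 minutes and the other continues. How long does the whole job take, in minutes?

234/11 minutes

In the first 2 minutes the combined rate is 37/286, so 37/143 of the job is done, leaving 106/143.
After the backup mower leaves the rate is 1/26 per minute; the remaining 106/143 takes 212/11 minutes.
Total = 2 + 212/11 = 234/11 minutes.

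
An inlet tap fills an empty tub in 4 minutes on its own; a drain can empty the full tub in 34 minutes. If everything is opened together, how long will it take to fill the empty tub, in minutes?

68/15 minutes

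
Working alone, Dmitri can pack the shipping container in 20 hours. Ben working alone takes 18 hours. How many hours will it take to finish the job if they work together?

With two workers the combined time is the product over the sum: 20·18/(20+18) = 360/38 = 180/19 hours.

180/19 hours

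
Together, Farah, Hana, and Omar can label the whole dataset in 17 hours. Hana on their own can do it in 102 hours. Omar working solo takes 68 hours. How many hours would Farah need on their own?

204/7 hours

Combined rate is 1/17 per hour.
Known contribution: 1/102 + 1/68 = (2 + 3)/204 = 5/204 per hour.
So Farah's rate is 1/17 − 5/204 = 7/204, meaning 204/7 hours alone.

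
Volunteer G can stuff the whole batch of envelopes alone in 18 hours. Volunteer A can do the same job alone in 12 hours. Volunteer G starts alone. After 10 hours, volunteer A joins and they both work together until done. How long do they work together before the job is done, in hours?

16/5 hours

In the first 10 hours volunteer G alone does 10/18 = 5/9 of the job, leaving 4/9.
Once everyone is working, combined rate: 1/18 + 1/12 = (2 + 3)/36 = 5/36 per hour.
Remaining 4/9 at 5/36 per hour takes 16/5 hours.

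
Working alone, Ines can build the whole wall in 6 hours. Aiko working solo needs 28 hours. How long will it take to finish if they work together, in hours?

84/17 hours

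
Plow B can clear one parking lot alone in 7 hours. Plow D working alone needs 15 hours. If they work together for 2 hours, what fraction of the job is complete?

44/105

Combined rate: 1/7 + 1/15 = (15 + 7)/105 = 22/105 per hour.
In 2 hours they complete 2·22/105 = 44/105 of the job.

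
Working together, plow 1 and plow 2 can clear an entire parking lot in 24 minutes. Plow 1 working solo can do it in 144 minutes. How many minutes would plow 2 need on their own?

Combined rate is 1/24 per minute.
Known contribution: 1/144 per minute.
So plow 2's rate is 1/24 − 1/144 = 5/144, meaning 144/5 minutes alone.

144/5 minutes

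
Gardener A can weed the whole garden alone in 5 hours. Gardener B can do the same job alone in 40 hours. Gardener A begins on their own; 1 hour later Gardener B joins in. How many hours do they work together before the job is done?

32/9 hours

In the first 1 hour Gardener A alone does 1/5 of the job, leaving 4/5.
Once everyone is working, combined rate: 1/5 + 1/40 = (8 + 1)/40 = 9/40 per hour.
Remaining 4/5 at 9/40 per hour takes 32/9 hours.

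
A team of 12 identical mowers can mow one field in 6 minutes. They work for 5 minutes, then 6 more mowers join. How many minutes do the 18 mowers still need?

2/3 minutes

One mower does 1/72 of the job per minute.
After 5 minutes with 12 mowers, 5/6 is done (1/6 left).
With 18 mowers the rate is 18/72 = 1/4, so the rest takes 1/6 ÷ 1/4 = 2/3 minutes.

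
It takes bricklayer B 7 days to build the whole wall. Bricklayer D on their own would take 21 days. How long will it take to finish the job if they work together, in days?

Combined rate: 1/7 + 1/21 = (3 + 1)/21 = 4/21 per day.
Time = 1 ÷ (4/21) = 21/4 days.

21/4 days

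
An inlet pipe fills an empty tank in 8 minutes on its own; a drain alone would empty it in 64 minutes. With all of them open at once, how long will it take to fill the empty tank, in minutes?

64/7 minutes

Net rate = 1/8 − 1/64 = (8 − 1)/64 = 7/64 per minute.
Filling time = 1 ÷ (7/64) = 64/7 minutes.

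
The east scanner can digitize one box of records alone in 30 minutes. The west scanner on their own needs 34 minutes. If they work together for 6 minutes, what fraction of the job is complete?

Combined rate: 1/30 + 1/34 = (17 + 15)/510 = 32/510 = 16/255 per minute.
In 6 minutes they complete 6·16/255 = 32/85 of the job.

32/85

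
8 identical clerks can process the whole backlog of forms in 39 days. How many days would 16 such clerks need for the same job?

39/2 days

Total work is 8·39 = 312 clerk-days.
With 16 clerks: 312/16 = 39/2 days.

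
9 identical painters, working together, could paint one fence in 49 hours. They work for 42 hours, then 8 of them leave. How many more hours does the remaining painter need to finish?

63 hours

One painter does 1/441 of the job per hour.
After 42 hours with 9 painters, 6/7 is done (1/7 left).
With 1 painter the rate is 1/441, so the rest takes 1/7 ÷ 1/441 = 63 hours.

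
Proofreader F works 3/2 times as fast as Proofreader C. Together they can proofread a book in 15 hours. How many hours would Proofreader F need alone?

Let Proofreader C's rate be r; then Proofreader F's rate is (3/2)r, so together (3/2 + 1)r = (5/2)r = 1/15.
Thus r = 2/75 per hour.
Proofreader C alone: 75/2 hours; Proofreader F alone: 25 hours.

25 hours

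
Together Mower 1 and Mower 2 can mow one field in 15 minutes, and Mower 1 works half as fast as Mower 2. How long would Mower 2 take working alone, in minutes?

45/2 minutes

Let Mower 2's rate be r; then Mower 1's rate is (1/2)r, so together (1/2 + 1)r = (3/2)r = 1/15.
Thus r = 2/45 per minute.
Mower 2 alone: 45/2 minutes; Mower 1 alone: 45 minutes.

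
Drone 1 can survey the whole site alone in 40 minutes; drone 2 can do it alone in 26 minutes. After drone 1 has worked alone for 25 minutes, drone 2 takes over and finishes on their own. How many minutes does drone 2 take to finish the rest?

In 25 minutes drone 1 does 25/40 = 5/8 of the job, leaving 3/8.
Drone 2 works at 1/26 per minute, so finishing takes 3/8 ÷ 1/26 = 39/4 minutes.

39/4 minutes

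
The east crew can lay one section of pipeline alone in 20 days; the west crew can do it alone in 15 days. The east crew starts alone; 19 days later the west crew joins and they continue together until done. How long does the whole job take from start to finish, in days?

136/7 days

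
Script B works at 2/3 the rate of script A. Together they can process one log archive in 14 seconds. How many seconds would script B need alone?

35 seconds

Let script A's rate be r; then script B's rate is (2/3)r, so together (2/3 + 1)r = (5/3)r = 1/14.
Thus r = 3/70 per second.
Script A alone: 70/3 seconds; script B alone: 35 seconds.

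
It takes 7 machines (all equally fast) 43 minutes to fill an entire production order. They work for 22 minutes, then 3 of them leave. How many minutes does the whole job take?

One machine does 1/301 of the job per minute.
After 22 minutes with 7 machines, 22/43 is done (21/43 left).
With 4 machines the rate is 4/301, so the rest takes 21/43 ÷ 4/301 = 147/4 minutes.
Total = 22 + 147/4 = 235/4 minutes.

235/4 minutes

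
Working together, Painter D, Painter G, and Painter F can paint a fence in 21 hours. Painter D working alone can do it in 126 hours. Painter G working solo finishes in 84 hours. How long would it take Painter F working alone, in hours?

Combined rate is 1/21 per hour.
Known contribution: 1/126 + 1/84 = (2 + 3)/252 = 5/252 per hour.
So Painter F's rate is 1/21 − 5/252 = 1/36, meaning 36 hours alone.

36 hours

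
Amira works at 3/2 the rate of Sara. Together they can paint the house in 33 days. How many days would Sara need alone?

Let Sara's rate be r; then Amira's rate is (3/2)r, so together (3/2 + 1)r = (5/2)r = 1/33.
Thus r = 2/165 per day.
Sara alone: 165/2 days; Amira alone: 55 days.

165/2 days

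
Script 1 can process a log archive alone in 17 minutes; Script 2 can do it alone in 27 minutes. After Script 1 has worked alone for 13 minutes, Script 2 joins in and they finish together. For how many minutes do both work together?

In 13 minutes Script 1 does 13/17 of the job, leaving 4/17.
Script 1 and Script 2 together work at 44/459 per minute, so finishing takes 4/17 ÷ 44/459 = 27/11 minutes.

27/11 minutes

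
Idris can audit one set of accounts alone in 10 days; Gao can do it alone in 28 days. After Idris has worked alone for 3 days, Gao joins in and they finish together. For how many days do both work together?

In 3 days Idris does 3/10 of the job, leaving 7/10.
Idris and Gao together work at 19/140 per day, so finishing takes 7/10 ÷ 19/140 = 98/19 days.

98/19 days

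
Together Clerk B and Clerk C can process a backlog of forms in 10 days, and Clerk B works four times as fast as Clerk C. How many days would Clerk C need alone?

Let Clerk C's rate be r; then Clerk B's rate is 4r, so together (4 + 1)r = 5r = 1/10.
Thus r = 1/50 per day.
Clerk C alone: 50 days; Clerk B alone: 25/2 days.

50 days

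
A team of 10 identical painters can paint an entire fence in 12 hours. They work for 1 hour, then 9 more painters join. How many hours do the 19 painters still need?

110/19 hours

One painter does 1/120 of the job per hour.
After 1 hour with 10 painters, 1/12 is done (11/12 left).
With 19 painters the rate is 19/120, so the rest takes 11/12 ÷ 19/120 = 110/19 hours.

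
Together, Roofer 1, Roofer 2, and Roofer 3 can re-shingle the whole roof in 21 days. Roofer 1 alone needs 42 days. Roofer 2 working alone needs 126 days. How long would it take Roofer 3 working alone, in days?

Combined rate is 1/21 per day.
Known contribution: 1/42 + 1/126 = (3 + 1)/126 = 4/126 = 2/63 per day.
So Roofer 3's rate is 1/21 − 2/63 = 1/63, meaning 63 days alone.

63 days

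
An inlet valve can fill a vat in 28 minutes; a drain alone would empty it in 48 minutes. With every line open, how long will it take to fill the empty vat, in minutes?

336/5 minutes

Net rate = 1/28 − 1/48 = (12 − 7)/336 = 5/336 per minute.
Filling time = 1 ÷ (5/336) = 336/5 minutes.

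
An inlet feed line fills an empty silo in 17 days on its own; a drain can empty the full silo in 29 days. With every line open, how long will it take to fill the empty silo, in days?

493/12 days

Net rate = 1/17 − 1/29 = (29 − 17)/493 = 12/493 per day.
Filling time = 1 ÷ (12/493) = 493/12 days.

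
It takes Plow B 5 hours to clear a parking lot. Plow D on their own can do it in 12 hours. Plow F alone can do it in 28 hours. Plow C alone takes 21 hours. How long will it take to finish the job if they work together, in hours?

Combined rate: 1/5 + 1/12 + 1/28 + 1/21 = (84 + 35 + 15 + 20)/420 = 154/420 = 11/30 per hour.
Time = 1 ÷ (11/30) = 30/11 hours.

30/11 hours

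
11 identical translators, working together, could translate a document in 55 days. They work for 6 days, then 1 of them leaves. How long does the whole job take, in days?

599/10 days

One translator does 1/605 of the job per day.
After 6 days with 11 translators, 6/55 is done (49/55 left).
With 10 translators the rate is 10/605 = 2/121, so the rest takes 49/55 ÷ 2/121 = 539/10 days.
Total = 6 + 539/10 = 599/10 days.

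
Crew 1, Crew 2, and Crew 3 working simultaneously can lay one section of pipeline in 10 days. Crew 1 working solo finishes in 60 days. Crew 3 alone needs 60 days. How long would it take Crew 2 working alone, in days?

Combined rate is 1/10 per day.
Known contribution: 1/60 + 1/60 = (1 + 1)/60 = 2/60 = 1/30 per day.
So Crew 2's rate is 1/10 − 1/30 = 1/15, meaning 15 days alone.

15 days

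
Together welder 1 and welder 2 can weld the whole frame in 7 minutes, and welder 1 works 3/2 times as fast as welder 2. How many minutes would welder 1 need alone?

35/3 minutes

Let welder 2's rate be r; then welder 1's rate is (3/2)r, so together (3/2 + 1)r = (5/2)r = 1/7.
Thus r = 2/35 per minute.
Welder 2 alone: 35/2 minutes; welder 1 alone: 35/3 minutes.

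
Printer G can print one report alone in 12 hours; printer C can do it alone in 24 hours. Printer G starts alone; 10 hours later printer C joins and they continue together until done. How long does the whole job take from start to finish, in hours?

34/3 hours

In 10 hours printer G does 10/12 = 5/6 of the job, leaving 1/6.
Printer G and printer C together work at 1/8 per hour, so finishing takes 1/6 ÷ 1/8 = 4/3 hours.
Total time = 10 + 4/3 = 34/3 hours.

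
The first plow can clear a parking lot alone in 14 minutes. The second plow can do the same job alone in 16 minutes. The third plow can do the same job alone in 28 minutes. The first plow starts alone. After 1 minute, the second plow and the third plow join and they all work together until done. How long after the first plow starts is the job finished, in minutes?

123/19 minutes

In the first 1 minute the first plow alone does 1/14 of the job, leaving 13/14.
Once everyone is working, combined rate: 1/14 + 1/16 + 1/28 = (8 + 7 + 4)/112 = 19/112 per minute.
Remaining 13/14 at 19/112 per minute takes 104/19 minutes.
Total from the start = 1 + 104/19 = 123/19 minutes.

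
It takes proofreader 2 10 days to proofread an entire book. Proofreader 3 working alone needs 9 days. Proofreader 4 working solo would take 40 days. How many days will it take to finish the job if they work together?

Combined rate: 1/10 + 1/9 + 1/40 = (36 + 40 + 9)/360 = 85/360 = 17/72 per day.
Time = 1 ÷ (17/72) = 72/17 days.

72/17 days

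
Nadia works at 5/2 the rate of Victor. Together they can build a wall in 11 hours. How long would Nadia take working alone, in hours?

77/5 hours

Let Victor's rate be r; then Nadia's rate is (5/2)r, so together (5/2 + 1)r = (7/2)r = 1/11.
Thus r = 2/77 per hour.
Victor alone: 77/2 hours; Nadia alone: 77/5 hours.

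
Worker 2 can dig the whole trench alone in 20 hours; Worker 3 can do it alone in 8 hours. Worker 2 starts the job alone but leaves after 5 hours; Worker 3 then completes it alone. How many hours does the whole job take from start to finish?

11 hours

In 5 hours Worker 2 does 5/20 = 1/4 of the job, leaving 3/4.
Worker 3 works at 1/8 per hour, so finishing takes 3/4 ÷ 1/8 = 6 hours.
Total time = 5 + 6 = 11 hours.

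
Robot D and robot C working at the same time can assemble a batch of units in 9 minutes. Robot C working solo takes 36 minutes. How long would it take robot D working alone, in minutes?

12 minutes

Combined rate is 1/9 per minute.
Known contribution: 1/36 per minute.
So robot D's rate is 1/9 − 1/36 = 1/12, meaning 12 minutes alone.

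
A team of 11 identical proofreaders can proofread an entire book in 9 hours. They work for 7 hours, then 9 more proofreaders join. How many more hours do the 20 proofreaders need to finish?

11/10 hours

One proofreader does 1/99 of the job per hour.
After 7 hours with 11 proofreaders, 7/9 is done (2/9 left).
With 20 proofreaders the rate is 20/99, so the rest takes 2/9 ÷ 20/99 = 11/10 hours.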